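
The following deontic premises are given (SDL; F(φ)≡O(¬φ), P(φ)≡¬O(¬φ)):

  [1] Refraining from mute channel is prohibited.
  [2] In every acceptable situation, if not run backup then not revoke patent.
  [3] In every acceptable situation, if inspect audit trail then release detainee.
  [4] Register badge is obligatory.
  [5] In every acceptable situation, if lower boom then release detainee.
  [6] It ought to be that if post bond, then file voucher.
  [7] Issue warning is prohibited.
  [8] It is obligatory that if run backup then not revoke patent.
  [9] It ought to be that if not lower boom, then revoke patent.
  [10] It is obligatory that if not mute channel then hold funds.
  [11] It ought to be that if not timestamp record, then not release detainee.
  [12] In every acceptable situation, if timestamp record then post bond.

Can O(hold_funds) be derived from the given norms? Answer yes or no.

No

Premise 10 is O(¬mute_channel → hold_funds), but O(¬mute_channel) is not derivable from the premises, so it does not yield O(hold_funds).
No other premise forces O(hold_funds). An ideal world satisfying every premise can still have hold_funds false, so O(hold_funds) is not derivable.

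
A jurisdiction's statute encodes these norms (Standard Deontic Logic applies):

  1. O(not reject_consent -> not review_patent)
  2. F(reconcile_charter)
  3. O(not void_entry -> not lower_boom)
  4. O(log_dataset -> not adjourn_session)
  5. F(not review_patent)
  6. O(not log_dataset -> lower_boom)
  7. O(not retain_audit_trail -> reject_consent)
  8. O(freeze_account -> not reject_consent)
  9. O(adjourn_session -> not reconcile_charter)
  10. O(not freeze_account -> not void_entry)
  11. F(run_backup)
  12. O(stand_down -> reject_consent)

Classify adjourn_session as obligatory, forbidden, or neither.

Premise 5, F(not review_patent), is equivalent to O(review_patent).
Premise 1, O(not reject_consent -> not review_patent), contraposes to O(review_patent -> reject_consent); with O(review_patent) we get O(reject_consent).
The contrapositive of premise 8 (O(freeze_account -> not reject_consent)) is O(reject_consent -> not freeze_account), and O(reject_consent) is already established, so O(not freeze_account).
With premise 10, O(not freeze_account -> not void_entry), the K-axiom yields O(not void_entry).
With premise 3, O(not void_entry -> not lower_boom), the K-axiom yields O(not lower_boom).
Premise 6, O(not log_dataset -> lower_boom), contraposes to O(not lower_boom -> log_dataset); with O(not lower_boom) we get O(log_dataset).
With premise 4, O(log_dataset -> not adjourn_session), the K-axiom yields O(not adjourn_session).
Premises 2, 7, 9, 11, 12 do not contribute to this derivation.
Thus O(not adjourn_session), which is F(adjourn_session): adjourn_session is forbidden.

Forbidden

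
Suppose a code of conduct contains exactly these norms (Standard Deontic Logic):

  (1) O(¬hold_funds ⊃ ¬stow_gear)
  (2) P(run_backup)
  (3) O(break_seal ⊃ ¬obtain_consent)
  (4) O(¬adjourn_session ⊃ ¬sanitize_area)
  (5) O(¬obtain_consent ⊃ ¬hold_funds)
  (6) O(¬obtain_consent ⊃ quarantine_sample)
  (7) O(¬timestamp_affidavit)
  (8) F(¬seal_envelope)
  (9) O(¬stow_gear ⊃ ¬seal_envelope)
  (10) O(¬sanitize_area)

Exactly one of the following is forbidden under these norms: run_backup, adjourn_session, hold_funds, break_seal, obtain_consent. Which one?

break_seal

Premise 8, F(¬seal_envelope), is equivalent to O(seal_envelope).
Premise 9, O(¬stow_gear ⊃ ¬seal_envelope), contraposes to O(seal_envelope ⊃ stow_gear); with O(seal_envelope) we get O(stow_gear).
The contrapositive of premise 1 (O(¬hold_funds ⊃ ¬stow_gear)) is O(stow_gear ⊃ hold_funds), and O(stow_gear) is already established, so O(hold_funds).
The contrapositive of premise 5 (O(¬obtain_consent ⊃ ¬hold_funds)) is O(hold_funds ⊃ obtain_consent), and O(hold_funds) is already established, so O(obtain_consent).
Premise 3, O(break_seal ⊃ ¬obtain_consent), contraposes to O(obtain_consent ⊃ ¬break_seal); with O(obtain_consent) we get O(¬break_seal).
So O(¬break_seal) holds, i.e. break_seal is forbidden. None of the other listed options is forbidden under the premises.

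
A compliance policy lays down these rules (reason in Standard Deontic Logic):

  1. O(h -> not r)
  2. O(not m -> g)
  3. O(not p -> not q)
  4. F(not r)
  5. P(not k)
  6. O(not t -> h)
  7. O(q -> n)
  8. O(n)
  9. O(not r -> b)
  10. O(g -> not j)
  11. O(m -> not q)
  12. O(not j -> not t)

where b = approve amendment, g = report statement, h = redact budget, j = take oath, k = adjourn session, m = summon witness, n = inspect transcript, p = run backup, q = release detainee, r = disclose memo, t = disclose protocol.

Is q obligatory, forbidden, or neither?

Forbidden

Premise 4 is F(not r), i.e. O(r).
The contrapositive of premise 1 (O(h -> not r)) is O(r -> not h), and O(r) is already established, so O(not h).
Premise 6, O(not t -> h), contraposes to O(not h -> t); with O(not h) we get O(t).
Premise 12, O(not j -> not t), contraposes to O(t -> j); with O(t) we get O(j).
Premise 10, O(g -> not j), contraposes to O(j -> not g); with O(j) we get O(not g).
Premise 2, O(not m -> g), contraposes to O(not g -> m); with O(not g) we get O(m).
With premise 11, O(m -> not q), the K-axiom yields O(not q).
Premises 3, 5, 7, 8, 9 do not contribute to this derivation.
Thus O(not q), which is F(q): q is forbidden.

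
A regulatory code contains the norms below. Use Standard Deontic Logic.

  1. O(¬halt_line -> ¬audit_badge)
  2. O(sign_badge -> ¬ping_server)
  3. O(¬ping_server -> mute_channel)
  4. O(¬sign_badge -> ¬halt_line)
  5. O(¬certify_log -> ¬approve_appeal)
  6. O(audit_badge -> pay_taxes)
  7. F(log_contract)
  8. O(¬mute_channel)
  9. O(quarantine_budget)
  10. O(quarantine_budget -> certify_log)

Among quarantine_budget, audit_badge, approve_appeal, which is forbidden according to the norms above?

audit_badge

From premise 8 we have O(¬mute_channel).
Premise 3 is O(¬ping_server -> mute_channel); contrapositively O(¬mute_channel -> ping_server). Since O(¬mute_channel) holds, K gives O(ping_server).
Premise 2, O(sign_badge -> ¬ping_server), contraposes to O(ping_server -> ¬sign_badge); with O(ping_server) we get O(¬sign_badge).
Applying K to premise 4 (O(¬sign_badge -> ¬halt_line)) and O(¬sign_badge) yields O(¬halt_line).
From O(¬halt_line) and premise 1, O(¬halt_line -> ¬audit_badge), we obtain O(¬audit_badge).
So O(¬audit_badge) holds, i.e. audit_badge is forbidden. None of the other listed options is forbidden under the premises.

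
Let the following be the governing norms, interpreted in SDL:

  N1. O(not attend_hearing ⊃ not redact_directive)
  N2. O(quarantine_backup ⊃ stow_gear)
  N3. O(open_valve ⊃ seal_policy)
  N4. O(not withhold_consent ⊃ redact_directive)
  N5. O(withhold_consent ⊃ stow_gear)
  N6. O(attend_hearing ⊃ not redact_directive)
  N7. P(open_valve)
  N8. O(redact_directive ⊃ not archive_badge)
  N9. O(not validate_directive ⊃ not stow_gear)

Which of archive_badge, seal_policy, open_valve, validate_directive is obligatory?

By case analysis on not attend_hearing: premise 1 gives O(not attend_hearing ⊃ not redact_directive) and premise 6 gives O(attend_hearing ⊃ not redact_directive), so O(not redact_directive) either way.
The contrapositive of premise 4 (O(not withhold_consent ⊃ redact_directive)) is O(not redact_directive ⊃ withhold_consent), and O(not redact_directive) is already established, so O(withhold_consent).
From O(withhold_consent) and premise 5, O(withhold_consent ⊃ stow_gear), we obtain O(stow_gear).
Premise 9 is O(not validate_directive ⊃ not stow_gear); contrapositively O(stow_gear ⊃ validate_directive). Since O(stow_gear) holds, K gives O(validate_directive).
So O(validate_directive) holds — validate_directive is obligatory. None of the other listed options is made obligatory by any chain of premises.

validate_directive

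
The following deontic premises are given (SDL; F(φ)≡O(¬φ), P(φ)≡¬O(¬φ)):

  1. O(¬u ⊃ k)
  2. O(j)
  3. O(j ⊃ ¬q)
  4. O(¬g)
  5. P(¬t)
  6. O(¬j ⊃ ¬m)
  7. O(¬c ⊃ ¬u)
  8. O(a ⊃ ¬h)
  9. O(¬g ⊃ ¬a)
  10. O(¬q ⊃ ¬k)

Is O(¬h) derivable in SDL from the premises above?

No

Premise 8 is O(a ⊃ ¬h), but O(a) is not derivable from the premises, so it does not yield O(¬h).
No other premise forces O(¬h). An ideal world satisfying every premise can still have ¬h false, so O(¬h) is not derivable.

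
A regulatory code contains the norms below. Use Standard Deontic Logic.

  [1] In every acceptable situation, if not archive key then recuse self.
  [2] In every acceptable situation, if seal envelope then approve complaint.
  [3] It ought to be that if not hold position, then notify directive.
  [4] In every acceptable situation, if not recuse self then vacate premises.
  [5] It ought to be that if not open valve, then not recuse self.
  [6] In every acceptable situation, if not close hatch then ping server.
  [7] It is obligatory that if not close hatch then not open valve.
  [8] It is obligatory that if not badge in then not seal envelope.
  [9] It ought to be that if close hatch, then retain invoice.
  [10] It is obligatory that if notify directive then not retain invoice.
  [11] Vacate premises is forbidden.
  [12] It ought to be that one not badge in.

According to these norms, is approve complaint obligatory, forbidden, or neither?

Premise 2 is O(seal_envelope → approve_complaint), but O(seal_envelope) is not derivable from the premises, so it does not yield O(approve_complaint).
No premise or chain of K-axiom applications forces O(approve_complaint), and none forces O(¬approve_complaint). So approve_complaint is neither obligatory nor forbidden under these norms.

Neither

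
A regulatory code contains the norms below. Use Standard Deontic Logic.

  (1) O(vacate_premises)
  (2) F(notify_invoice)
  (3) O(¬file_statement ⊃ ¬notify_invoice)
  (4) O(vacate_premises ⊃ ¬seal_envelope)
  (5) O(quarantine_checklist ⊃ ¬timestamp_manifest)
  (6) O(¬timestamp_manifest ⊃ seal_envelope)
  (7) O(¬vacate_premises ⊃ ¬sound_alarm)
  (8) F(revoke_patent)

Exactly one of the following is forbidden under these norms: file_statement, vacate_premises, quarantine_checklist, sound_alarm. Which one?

From premise 1 we have O(vacate_premises).
Premise 4 is O(vacate_premises ⊃ ¬seal_envelope); since O(vacate_premises), deontic closure gives O(¬seal_envelope).
Premise 6, O(¬timestamp_manifest ⊃ seal_envelope), contraposes to O(¬seal_envelope ⊃ timestamp_manifest); with O(¬seal_envelope) we get O(timestamp_manifest).
The contrapositive of premise 5 (O(quarantine_checklist ⊃ ¬timestamp_manifest)) is O(timestamp_manifest ⊃ ¬quarantine_checklist), and O(timestamp_manifest) is already established, so O(¬quarantine_checklist).
So O(¬quarantine_checklist) holds, i.e. quarantine_checklist is forbidden. None of the other listed options is forbidden under the premises.

quarantine_checklist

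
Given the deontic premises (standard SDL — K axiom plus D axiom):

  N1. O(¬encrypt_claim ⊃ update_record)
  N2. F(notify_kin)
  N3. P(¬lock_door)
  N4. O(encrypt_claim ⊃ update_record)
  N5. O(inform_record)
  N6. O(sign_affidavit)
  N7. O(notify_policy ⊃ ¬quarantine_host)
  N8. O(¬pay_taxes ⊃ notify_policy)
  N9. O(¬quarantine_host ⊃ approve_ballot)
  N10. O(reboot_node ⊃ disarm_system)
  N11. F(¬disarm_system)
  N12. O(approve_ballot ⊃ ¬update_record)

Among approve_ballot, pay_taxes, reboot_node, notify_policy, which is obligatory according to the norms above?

By case analysis on encrypt_claim: premise 4 gives O(encrypt_claim ⊃ update_record) and premise 1 gives O(¬encrypt_claim ⊃ update_record), so O(update_record) either way.
Premise 12, O(approve_ballot ⊃ ¬update_record), contraposes to O(update_record ⊃ ¬approve_ballot); with O(update_record) we get O(¬approve_ballot).
The contrapositive of premise 9 (O(¬quarantine_host ⊃ approve_ballot)) is O(¬approve_ballot ⊃ quarantine_host), and O(¬approve_ballot) is already established, so O(quarantine_host).
Premise 7 is O(notify_policy ⊃ ¬quarantine_host); contrapositively O(quarantine_host ⊃ ¬notify_policy). Since O(quarantine_host) holds, K gives O(¬notify_policy).
Premise 8, O(¬pay_taxes ⊃ notify_policy), contraposes to O(¬notify_policy ⊃ pay_taxes); with O(¬notify_policy) we get O(pay_taxes).
So O(pay_taxes) holds — pay_taxes is obligatory. None of the other listed options is made obligatory by any chain of premises.

pay_taxes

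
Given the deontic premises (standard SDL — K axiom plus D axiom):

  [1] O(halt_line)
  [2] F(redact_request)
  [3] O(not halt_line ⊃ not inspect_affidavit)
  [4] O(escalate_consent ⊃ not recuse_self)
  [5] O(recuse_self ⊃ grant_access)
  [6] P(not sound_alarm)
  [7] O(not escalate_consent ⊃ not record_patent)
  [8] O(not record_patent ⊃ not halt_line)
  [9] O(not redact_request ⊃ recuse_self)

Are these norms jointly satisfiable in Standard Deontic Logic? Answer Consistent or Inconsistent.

Inconsistent

Premise 1 states O(halt_line) outright.
Premise 8, O(not record_patent ⊃ not halt_line), contraposes to O(halt_line ⊃ record_patent); with O(halt_line) we get O(record_patent).
Premise 7 is O(not escalate_consent ⊃ not record_patent); contrapositively O(record_patent ⊃ escalate_consent). Since O(record_patent) holds, K gives O(escalate_consent).
From O(escalate_consent) and premise 4, O(escalate_consent ⊃ not recuse_self), we obtain O(not recuse_self).
Premise 9 is O(not redact_request ⊃ recuse_self); contrapositively O(not recuse_self ⊃ redact_request). Since O(not recuse_self) holds, K gives O(redact_request).
Yet premise 2 is F(redact_request), i.e. O(not redact_request).
We now have both O(redact_request) and O(not redact_request) — redact_request is simultaneously obligatory and forbidden, violating the D-axiom.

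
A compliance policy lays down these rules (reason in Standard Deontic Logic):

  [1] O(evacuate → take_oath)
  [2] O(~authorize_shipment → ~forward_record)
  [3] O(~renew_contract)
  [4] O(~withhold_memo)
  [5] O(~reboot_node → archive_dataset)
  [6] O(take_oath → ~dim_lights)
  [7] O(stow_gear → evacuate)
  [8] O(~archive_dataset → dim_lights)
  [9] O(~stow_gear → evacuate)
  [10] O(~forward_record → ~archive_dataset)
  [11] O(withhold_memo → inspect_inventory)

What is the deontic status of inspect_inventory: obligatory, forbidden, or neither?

Premise 11 is O(withhold_memo → inspect_inventory), but O(withhold_memo) is not derivable from the premises, so it does not yield O(inspect_inventory).
No premise or chain of K-axiom applications forces O(inspect_inventory), and none forces O(~inspect_inventory). So inspect_inventory is neither obligatory nor forbidden under these norms.

Neither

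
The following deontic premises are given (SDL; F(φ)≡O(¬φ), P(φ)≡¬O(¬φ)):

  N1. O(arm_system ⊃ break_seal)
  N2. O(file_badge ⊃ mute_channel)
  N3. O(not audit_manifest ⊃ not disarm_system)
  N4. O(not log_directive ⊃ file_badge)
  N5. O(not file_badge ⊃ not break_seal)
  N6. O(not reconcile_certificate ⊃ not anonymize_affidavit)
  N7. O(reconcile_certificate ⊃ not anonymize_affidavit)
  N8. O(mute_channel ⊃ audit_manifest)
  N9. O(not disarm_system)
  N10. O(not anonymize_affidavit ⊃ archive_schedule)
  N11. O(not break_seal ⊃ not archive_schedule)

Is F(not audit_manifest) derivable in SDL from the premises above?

Yes

Premises 6 and 7 cover both cases: O(not reconcile_certificate ⊃ not anonymize_affidavit) and O(reconcile_certificate ⊃ not anonymize_affidavit). Since not reconcile_certificate ∨ reconcile_certificate is a tautology, O(not anonymize_affidavit) follows.
Applying K to premise 10 (O(not anonymize_affidavit ⊃ archive_schedule)) and O(not anonymize_affidavit) yields O(archive_schedule).
Premise 11 is O(not break_seal ⊃ not archive_schedule); contrapositively O(archive_schedule ⊃ break_seal). Since O(archive_schedule) holds, K gives O(break_seal).
Premise 5 is O(not file_badge ⊃ not break_seal); contrapositively O(break_seal ⊃ file_badge). Since O(break_seal) holds, K gives O(file_badge).
Premise 2 is O(file_badge ⊃ mute_channel); since O(file_badge), deontic closure gives O(mute_channel).
Applying K to premise 8 (O(mute_channel ⊃ audit_manifest)) and O(mute_channel) yields O(audit_manifest).
Premises 1, 3, 4, 9 do not contribute to this derivation.
So O(audit_manifest) holds, i.e. F(not audit_manifest). The claim follows.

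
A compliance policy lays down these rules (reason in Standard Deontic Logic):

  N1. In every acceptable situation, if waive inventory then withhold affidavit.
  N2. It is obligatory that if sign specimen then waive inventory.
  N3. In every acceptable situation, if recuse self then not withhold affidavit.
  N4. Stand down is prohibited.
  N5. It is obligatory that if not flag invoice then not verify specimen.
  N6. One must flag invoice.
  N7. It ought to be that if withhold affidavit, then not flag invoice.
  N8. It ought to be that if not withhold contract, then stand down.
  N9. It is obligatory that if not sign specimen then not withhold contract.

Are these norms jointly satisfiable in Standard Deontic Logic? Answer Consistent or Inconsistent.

Premise 6 states O(flag_invoice) outright.
The contrapositive of premise 7 (O(withhold_affidavit → ¬flag_invoice)) is O(flag_invoice → ¬withhold_affidavit), and O(flag_invoice) is already established, so O(¬withhold_affidavit).
Premise 1, O(waive_inventory → withhold_affidavit), contraposes to O(¬withhold_affidavit → ¬waive_inventory); with O(¬withhold_affidavit) we get O(¬waive_inventory).
Premise 2, O(sign_specimen → waive_inventory), contraposes to O(¬waive_inventory → ¬sign_specimen); with O(¬waive_inventory) we get O(¬sign_specimen).
Applying K to premise 9 (O(¬sign_specimen → ¬withhold_contract)) and O(¬sign_specimen) yields O(¬withhold_contract).
Premise 8 is O(¬withhold_contract → stand_down); since O(¬withhold_contract), deontic closure gives O(stand_down).
But premise 4, F(stand_down), means O(¬stand_down).
We now have both O(stand_down) and O(¬stand_down) — stand_down is simultaneously obligatory and forbidden, violating the D-axiom.

Inconsistent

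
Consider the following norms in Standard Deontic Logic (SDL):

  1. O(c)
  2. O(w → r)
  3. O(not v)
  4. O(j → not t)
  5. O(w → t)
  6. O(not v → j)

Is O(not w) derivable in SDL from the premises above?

Yes

Premise 3 gives O(not v).
Applying K to premise 6 (O(not v → j)) and O(not v) yields O(j).
Applying K to premise 4 (O(j → not t)) and O(j) yields O(not t).
Premise 5, O(w → t), contraposes to O(not t → not w); with O(not t) we get O(not w).
Premises 1, 2 do not contribute to this derivation.
So O(not w) follows.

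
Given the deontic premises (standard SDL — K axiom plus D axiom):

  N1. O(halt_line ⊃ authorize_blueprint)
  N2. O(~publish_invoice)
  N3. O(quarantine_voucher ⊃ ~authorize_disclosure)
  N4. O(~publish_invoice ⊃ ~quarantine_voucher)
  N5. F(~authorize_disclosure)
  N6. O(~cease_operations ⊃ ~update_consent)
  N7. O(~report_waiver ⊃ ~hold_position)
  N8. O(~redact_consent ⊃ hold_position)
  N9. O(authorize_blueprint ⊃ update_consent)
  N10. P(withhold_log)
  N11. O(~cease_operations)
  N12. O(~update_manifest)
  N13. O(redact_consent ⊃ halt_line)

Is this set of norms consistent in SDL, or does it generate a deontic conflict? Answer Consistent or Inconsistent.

Premise 3 is O(quarantine_voucher ⊃ ~authorize_disclosure), but O(quarantine_voucher) is not derivable from the premises, so it does not yield O(~authorize_disclosure).
So O(~authorize_disclosure) is not derivable, and the apparent clash with O(authorize_disclosure) does not arise.
A world satisfying every obligation exists (e.g. authorize_blueprint=false, authorize_disclosure=true, cease_operations=false, halt_line=false, hold_position=true, publish_invoice=false, quarantine_voucher=false, redact_consent=false, report_waiver=true, update_consent=false, update_manifest=false, withhold_log=false); no atom is both obligatory and forbidden, so the set is consistent.

Consistent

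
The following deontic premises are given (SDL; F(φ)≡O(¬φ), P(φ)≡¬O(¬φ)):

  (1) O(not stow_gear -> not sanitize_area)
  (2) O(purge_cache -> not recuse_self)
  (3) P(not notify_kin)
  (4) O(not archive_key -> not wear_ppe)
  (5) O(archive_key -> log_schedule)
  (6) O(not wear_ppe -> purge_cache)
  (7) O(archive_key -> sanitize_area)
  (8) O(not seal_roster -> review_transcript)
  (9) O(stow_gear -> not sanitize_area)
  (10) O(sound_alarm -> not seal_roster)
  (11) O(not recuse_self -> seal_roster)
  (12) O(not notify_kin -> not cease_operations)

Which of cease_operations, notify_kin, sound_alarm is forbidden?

sound_alarm

Premises 9 and 1 cover both cases: O(stow_gear -> not sanitize_area) and O(not stow_gear -> not sanitize_area). Since stow_gear ∨ not stow_gear is a tautology, O(not sanitize_area) follows.
The contrapositive of premise 7 (O(archive_key -> sanitize_area)) is O(not sanitize_area -> not archive_key), and O(not sanitize_area) is already established, so O(not archive_key).
From O(not archive_key) and premise 4, O(not archive_key -> not wear_ppe), we obtain O(not wear_ppe).
With premise 6, O(not wear_ppe -> purge_cache), the K-axiom yields O(purge_cache).
From O(purge_cache) and premise 2, O(purge_cache -> not recuse_self), we obtain O(not recuse_self).
From O(not recuse_self) and premise 11, O(not recuse_self -> seal_roster), we obtain O(seal_roster).
Premise 10 is O(sound_alarm -> not seal_roster); contrapositively O(seal_roster -> not sound_alarm). Since O(seal_roster) holds, K gives O(not sound_alarm).
So O(not sound_alarm) holds, i.e. sound_alarm is forbidden. None of the other listed options is forbidden under the premises.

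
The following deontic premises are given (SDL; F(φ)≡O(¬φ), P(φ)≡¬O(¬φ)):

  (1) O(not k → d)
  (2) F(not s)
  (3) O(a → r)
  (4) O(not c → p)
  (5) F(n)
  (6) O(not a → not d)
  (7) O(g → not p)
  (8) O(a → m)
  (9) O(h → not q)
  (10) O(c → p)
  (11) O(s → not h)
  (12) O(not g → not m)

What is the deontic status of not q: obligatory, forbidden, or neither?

Neither

Premise 9 is O(h → not q), but O(h) is not derivable from the premises, so it does not yield O(not q).
No premise or chain of K-axiom applications forces O(not q), and none forces O(q). So not q is neither obligatory nor forbidden under these norms.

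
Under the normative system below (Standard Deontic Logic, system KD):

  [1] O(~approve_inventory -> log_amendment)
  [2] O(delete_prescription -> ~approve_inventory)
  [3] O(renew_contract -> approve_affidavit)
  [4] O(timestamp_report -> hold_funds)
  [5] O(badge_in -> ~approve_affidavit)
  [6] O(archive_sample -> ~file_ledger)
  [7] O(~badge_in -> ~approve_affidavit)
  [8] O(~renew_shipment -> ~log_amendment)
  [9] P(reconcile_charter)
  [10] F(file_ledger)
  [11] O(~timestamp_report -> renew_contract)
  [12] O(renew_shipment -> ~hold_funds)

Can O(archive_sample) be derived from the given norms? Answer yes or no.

No

Premise 6 is O(archive_sample -> ~file_ledger); even if O(~file_ledger) held, inferring O(archive_sample) would be affirming the consequent — invalid.
No other premise forces O(archive_sample). An ideal world satisfying every premise can still have archive_sample false, so O(archive_sample) is not derivable.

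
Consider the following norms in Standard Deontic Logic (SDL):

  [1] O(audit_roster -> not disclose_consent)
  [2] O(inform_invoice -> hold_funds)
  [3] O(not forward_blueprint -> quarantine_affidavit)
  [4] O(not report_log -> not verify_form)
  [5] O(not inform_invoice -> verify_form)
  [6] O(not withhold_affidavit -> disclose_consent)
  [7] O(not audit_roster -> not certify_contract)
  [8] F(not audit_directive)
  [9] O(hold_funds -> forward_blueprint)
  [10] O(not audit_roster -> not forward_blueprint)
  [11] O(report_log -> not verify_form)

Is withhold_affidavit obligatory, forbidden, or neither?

Obligatory

Premises 4 and 11 cover both cases: O(not report_log -> not verify_form) and O(report_log -> not verify_form). Since not report_log ∨ report_log is a tautology, O(not verify_form) follows.
Premise 5, O(not inform_invoice -> verify_form), contraposes to O(not verify_form -> inform_invoice); with O(not verify_form) we get O(inform_invoice).
From O(inform_invoice) and premise 2, O(inform_invoice -> hold_funds), we obtain O(hold_funds).
With premise 9, O(hold_funds -> forward_blueprint), the K-axiom yields O(forward_blueprint).
Premise 10 is O(not audit_roster -> not forward_blueprint); contrapositively O(forward_blueprint -> audit_roster). Since O(forward_blueprint) holds, K gives O(audit_roster).
Premise 1 is O(audit_roster -> not disclose_consent); since O(audit_roster), deontic closure gives O(not disclose_consent).
Premise 6, O(not withhold_affidavit -> disclose_consent), contraposes to O(not disclose_consent -> withhold_affidavit); with O(not disclose_consent) we get O(withhold_affidavit).
Premises 3, 7, 8 do not contribute to this derivation.
Hence withhold_affidavit is obligatory.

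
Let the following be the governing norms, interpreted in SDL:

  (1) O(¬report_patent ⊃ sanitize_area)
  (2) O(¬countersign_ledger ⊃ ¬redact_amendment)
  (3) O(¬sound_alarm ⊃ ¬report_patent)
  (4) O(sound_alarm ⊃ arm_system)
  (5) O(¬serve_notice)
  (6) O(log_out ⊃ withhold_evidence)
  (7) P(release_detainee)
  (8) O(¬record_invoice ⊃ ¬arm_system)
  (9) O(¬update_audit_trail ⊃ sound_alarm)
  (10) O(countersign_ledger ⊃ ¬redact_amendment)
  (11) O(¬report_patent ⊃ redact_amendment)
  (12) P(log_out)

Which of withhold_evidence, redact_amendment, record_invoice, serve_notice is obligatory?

Premises 2 and 10 are O(¬countersign_ledger ⊃ ¬redact_amendment) and O(countersign_ledger ⊃ ¬redact_amendment); every ideal world satisfies ¬countersign_ledger or countersign_ledger, so in either case ¬redact_amendment holds — hence O(¬redact_amendment).
Premise 11, O(¬report_patent ⊃ redact_amendment), contraposes to O(¬redact_amendment ⊃ report_patent); with O(¬redact_amendment) we get O(report_patent).
Premise 3 is O(¬sound_alarm ⊃ ¬report_patent); contrapositively O(report_patent ⊃ sound_alarm). Since O(report_patent) holds, K gives O(sound_alarm).
Premise 4 is O(sound_alarm ⊃ arm_system); since O(sound_alarm), deontic closure gives O(arm_system).
Premise 8 is O(¬record_invoice ⊃ ¬arm_system); contrapositively O(arm_system ⊃ record_invoice). Since O(arm_system) holds, K gives O(record_invoice).
So O(record_invoice) holds — record_invoice is obligatory. None of the other listed options is made obligatory by any chain of premises.

record_invoice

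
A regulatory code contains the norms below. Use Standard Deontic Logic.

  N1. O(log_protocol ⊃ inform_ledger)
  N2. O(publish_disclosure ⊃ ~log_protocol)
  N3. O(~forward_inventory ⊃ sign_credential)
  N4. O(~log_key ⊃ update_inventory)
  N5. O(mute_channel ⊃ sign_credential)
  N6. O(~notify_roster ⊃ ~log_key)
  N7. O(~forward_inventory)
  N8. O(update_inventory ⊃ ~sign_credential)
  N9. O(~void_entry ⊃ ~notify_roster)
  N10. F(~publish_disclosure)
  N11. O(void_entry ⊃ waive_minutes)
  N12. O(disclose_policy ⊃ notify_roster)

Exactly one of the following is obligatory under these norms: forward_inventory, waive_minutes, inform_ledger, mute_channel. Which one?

Premise 7 states O(~forward_inventory) outright.
With premise 3, O(~forward_inventory ⊃ sign_credential), the K-axiom yields O(sign_credential).
Premise 8 is O(update_inventory ⊃ ~sign_credential); contrapositively O(sign_credential ⊃ ~update_inventory). Since O(sign_credential) holds, K gives O(~update_inventory).
Premise 4, O(~log_key ⊃ update_inventory), contraposes to O(~update_inventory ⊃ log_key); with O(~update_inventory) we get O(log_key).
The contrapositive of premise 6 (O(~notify_roster ⊃ ~log_key)) is O(log_key ⊃ notify_roster), and O(log_key) is already established, so O(notify_roster).
The contrapositive of premise 9 (O(~void_entry ⊃ ~notify_roster)) is O(notify_roster ⊃ void_entry), and O(notify_roster) is already established, so O(void_entry).
With premise 11, O(void_entry ⊃ waive_minutes), the K-axiom yields O(waive_minutes).
So O(waive_minutes) holds — waive_minutes is obligatory. None of the other listed options is made obligatory by any chain of premises.

waive_minutes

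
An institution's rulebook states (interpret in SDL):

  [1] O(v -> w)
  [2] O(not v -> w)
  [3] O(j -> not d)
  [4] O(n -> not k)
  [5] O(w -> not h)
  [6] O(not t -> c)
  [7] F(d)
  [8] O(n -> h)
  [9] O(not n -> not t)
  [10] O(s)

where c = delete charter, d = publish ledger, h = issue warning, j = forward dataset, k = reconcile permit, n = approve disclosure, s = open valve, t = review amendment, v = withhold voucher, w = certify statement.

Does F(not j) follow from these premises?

No

Premise 3 is O(j -> not d); even if O(not d) held, inferring O(j) would be affirming the consequent — invalid.
No other premise forces O(j). An ideal world satisfying every premise can still have not j true, so F(not j) is not derivable.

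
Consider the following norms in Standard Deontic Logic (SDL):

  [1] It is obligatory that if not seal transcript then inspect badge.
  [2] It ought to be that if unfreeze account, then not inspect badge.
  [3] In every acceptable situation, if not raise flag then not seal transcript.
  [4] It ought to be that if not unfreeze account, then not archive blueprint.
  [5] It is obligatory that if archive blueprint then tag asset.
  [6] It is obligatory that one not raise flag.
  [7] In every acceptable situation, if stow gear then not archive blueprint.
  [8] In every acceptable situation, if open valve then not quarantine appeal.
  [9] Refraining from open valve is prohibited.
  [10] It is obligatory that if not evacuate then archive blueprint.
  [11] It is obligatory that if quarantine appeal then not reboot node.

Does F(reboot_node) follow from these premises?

No

Premise 11 is O(quarantine_appeal → ¬reboot_node), but O(quarantine_appeal) is not derivable from the premises, so it does not yield O(¬reboot_node).
No other premise forces O(¬reboot_node). An ideal world satisfying every premise can still have reboot_node true, so F(reboot_node) is not derivable.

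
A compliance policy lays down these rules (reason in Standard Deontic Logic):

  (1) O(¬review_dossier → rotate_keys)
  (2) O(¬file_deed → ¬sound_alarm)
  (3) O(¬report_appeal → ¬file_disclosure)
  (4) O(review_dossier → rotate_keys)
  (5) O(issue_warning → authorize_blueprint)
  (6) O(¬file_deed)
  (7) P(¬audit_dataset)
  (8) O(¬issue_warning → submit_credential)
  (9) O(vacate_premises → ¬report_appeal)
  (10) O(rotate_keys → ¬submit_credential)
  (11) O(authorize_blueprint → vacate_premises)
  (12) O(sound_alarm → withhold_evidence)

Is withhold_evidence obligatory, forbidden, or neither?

Premise 12 is O(sound_alarm → withhold_evidence), but O(sound_alarm) is not derivable from the premises, so it does not yield O(withhold_evidence).
No premise or chain of K-axiom applications forces O(withhold_evidence), and none forces O(¬withhold_evidence). So withhold_evidence is neither obligatory nor forbidden under these norms.

Neither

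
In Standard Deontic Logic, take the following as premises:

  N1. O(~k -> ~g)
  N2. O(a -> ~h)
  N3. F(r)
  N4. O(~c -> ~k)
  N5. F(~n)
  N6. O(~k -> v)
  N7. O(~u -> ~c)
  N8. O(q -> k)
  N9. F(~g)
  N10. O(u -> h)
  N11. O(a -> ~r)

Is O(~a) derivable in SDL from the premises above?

Premise 9 is F(~g), i.e. O(g).
The contrapositive of premise 1 (O(~k -> ~g)) is O(g -> k), and O(g) is already established, so O(k).
Premise 4, O(~c -> ~k), contraposes to O(k -> c); with O(k) we get O(c).
Premise 7, O(~u -> ~c), contraposes to O(c -> u); with O(c) we get O(u).
From O(u) and premise 10, O(u -> h), we obtain O(h).
Premise 2, O(a -> ~h), contraposes to O(h -> ~a); with O(h) we get O(~a).
Premises 3, 5, 6, 8, 11 do not contribute to this derivation.
So O(~a) follows.

Yes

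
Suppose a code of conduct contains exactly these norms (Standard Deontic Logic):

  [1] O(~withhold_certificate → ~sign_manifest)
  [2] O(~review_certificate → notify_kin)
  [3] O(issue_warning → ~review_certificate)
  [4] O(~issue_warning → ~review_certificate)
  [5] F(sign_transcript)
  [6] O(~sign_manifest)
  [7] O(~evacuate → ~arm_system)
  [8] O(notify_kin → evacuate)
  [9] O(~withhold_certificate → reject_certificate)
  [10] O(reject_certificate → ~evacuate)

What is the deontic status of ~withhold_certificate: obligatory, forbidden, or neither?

Forbidden

By case analysis on ~issue_warning: premise 4 gives O(~issue_warning → ~review_certificate) and premise 3 gives O(issue_warning → ~review_certificate), so O(~review_certificate) either way.
Applying K to premise 2 (O(~review_certificate → notify_kin)) and O(~review_certificate) yields O(notify_kin).
With premise 8, O(notify_kin → evacuate), the K-axiom yields O(evacuate).
Premise 10 is O(reject_certificate → ~evacuate); contrapositively O(evacuate → ~reject_certificate). Since O(evacuate) holds, K gives O(~reject_certificate).
Premise 9 is O(~withhold_certificate → reject_certificate); contrapositively O(~reject_certificate → withhold_certificate). Since O(~reject_certificate) holds, K gives O(withhold_certificate).
Premises 1, 5, 6, 7 do not contribute to this derivation.
Thus O(withhold_certificate), which is F(~withhold_certificate): ~withhold_certificate is forbidden.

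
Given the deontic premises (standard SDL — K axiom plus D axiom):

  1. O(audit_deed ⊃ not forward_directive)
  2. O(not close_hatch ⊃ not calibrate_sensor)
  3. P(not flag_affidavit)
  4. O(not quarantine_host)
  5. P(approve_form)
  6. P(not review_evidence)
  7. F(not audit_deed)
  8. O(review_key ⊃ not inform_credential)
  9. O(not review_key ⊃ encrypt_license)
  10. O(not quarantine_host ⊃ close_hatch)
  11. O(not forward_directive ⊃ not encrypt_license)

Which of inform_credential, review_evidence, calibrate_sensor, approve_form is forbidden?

F(not audit_deed) at premise 7 means O(audit_deed).
With premise 1, O(audit_deed ⊃ not forward_directive), the K-axiom yields O(not forward_directive).
From O(not forward_directive) and premise 11, O(not forward_directive ⊃ not encrypt_license), we obtain O(not encrypt_license).
The contrapositive of premise 9 (O(not review_key ⊃ encrypt_license)) is O(not encrypt_license ⊃ review_key), and O(not encrypt_license) is already established, so O(review_key).
From O(review_key) and premise 8, O(review_key ⊃ not inform_credential), we obtain O(not inform_credential).
So O(not inform_credential) holds, i.e. inform_credential is forbidden. None of the other listed options is forbidden under the premises.

inform_credential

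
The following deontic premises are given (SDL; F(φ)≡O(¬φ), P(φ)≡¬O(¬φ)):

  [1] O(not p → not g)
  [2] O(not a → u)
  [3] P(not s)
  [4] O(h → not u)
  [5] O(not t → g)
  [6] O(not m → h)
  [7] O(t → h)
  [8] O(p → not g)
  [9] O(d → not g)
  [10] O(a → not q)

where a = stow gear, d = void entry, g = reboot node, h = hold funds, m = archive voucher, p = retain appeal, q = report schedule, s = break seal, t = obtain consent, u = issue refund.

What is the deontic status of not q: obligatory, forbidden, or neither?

Obligatory

By case analysis on p: premise 8 gives O(p → not g) and premise 1 gives O(not p → not g), so O(not g) either way.
Premise 5, O(not t → g), contraposes to O(not g → t); with O(not g) we get O(t).
Premise 7 is O(t → h); since O(t), deontic closure gives O(h).
Premise 4 is O(h → not u); since O(h), deontic closure gives O(not u).
The contrapositive of premise 2 (O(not a → u)) is O(not u → a), and O(not u) is already established, so O(a).
Premise 10 is O(a → not q); since O(a), deontic closure gives O(not q).
Premises 3, 6, 9 do not contribute to this derivation.
Hence not q is obligatory.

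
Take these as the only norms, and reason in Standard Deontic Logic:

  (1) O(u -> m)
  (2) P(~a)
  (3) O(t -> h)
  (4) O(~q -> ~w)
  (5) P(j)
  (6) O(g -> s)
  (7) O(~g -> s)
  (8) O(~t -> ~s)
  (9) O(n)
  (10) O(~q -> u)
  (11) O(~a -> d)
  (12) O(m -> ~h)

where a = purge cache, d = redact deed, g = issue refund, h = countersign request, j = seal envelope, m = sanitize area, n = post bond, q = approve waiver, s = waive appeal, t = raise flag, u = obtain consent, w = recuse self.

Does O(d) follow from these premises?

No

Premise 11 is O(~a -> d), but O(~a) is not derivable from the premises (the permission P(~a) asserts only ~O(a), not O(~a)), so it does not yield O(d).
No other premise forces O(d). An ideal world satisfying every premise can still have d false, so O(d) is not derivable.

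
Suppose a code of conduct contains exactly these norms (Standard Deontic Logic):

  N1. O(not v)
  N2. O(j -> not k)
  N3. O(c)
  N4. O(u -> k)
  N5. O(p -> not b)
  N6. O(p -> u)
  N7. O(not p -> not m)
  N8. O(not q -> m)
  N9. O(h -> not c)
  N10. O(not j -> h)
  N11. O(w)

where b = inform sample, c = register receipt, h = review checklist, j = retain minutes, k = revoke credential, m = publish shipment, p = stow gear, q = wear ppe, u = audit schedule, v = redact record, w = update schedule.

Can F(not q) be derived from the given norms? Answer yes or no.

Yes

From premise 3 we have O(c).
Premise 9, O(h -> not c), contraposes to O(c -> not h); with O(c) we get O(not h).
The contrapositive of premise 10 (O(not j -> h)) is O(not h -> j), and O(not h) is already established, so O(j).
From O(j) and premise 2, O(j -> not k), we obtain O(not k).
The contrapositive of premise 4 (O(u -> k)) is O(not k -> not u), and O(not k) is already established, so O(not u).
Premise 6, O(p -> u), contraposes to O(not u -> not p); with O(not u) we get O(not p).
From O(not p) and premise 7, O(not p -> not m), we obtain O(not m).
Premise 8 is O(not q -> m); contrapositively O(not m -> q). Since O(not m) holds, K gives O(q).
Premises 1, 5, 11 do not contribute to this derivation.
So O(q) holds, i.e. F(not q). The claim follows.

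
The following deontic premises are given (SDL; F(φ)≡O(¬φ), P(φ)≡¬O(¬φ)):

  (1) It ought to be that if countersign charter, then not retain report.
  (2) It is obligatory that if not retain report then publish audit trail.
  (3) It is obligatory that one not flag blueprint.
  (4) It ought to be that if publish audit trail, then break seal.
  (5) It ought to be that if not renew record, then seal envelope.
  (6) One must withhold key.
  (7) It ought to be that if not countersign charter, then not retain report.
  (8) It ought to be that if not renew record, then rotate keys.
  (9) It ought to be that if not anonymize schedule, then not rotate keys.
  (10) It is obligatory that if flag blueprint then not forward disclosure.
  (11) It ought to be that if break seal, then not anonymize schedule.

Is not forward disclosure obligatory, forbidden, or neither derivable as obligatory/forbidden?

Premise 10 is O(flag_blueprint → ¬forward_disclosure), but O(flag_blueprint) is not derivable from the premises, so it does not yield O(¬forward_disclosure).
No premise or chain of K-axiom applications forces O(¬forward_disclosure), and none forces O(forward_disclosure). So ¬forward_disclosure is neither obligatory nor forbidden under these norms.

Neither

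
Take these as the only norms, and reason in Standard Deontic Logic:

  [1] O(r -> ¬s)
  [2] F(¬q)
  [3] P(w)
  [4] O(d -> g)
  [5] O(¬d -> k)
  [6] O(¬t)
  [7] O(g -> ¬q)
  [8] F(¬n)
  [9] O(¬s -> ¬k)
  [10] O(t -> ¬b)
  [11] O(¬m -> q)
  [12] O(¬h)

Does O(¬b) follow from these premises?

Premise 10 is O(t -> ¬b), but O(t) is not derivable from the premises, so it does not yield O(¬b).
No other premise forces O(¬b). An ideal world satisfying every premise can still have ¬b false, so O(¬b) is not derivable.

No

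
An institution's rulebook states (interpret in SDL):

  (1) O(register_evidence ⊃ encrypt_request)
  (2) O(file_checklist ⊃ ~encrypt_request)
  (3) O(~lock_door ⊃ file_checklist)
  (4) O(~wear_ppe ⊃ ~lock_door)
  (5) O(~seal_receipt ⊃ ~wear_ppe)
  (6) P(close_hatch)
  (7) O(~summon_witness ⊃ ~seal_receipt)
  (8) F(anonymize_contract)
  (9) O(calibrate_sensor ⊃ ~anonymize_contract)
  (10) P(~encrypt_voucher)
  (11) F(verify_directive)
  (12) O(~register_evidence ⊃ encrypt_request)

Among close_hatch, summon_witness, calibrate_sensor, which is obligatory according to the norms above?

Premises 12 and 1 cover both cases: O(~register_evidence ⊃ encrypt_request) and O(register_evidence ⊃ encrypt_request). Since ~register_evidence ∨ register_evidence is a tautology, O(encrypt_request) follows.
Premise 2 is O(file_checklist ⊃ ~encrypt_request); contrapositively O(encrypt_request ⊃ ~file_checklist). Since O(encrypt_request) holds, K gives O(~file_checklist).
Premise 3, O(~lock_door ⊃ file_checklist), contraposes to O(~file_checklist ⊃ lock_door); with O(~file_checklist) we get O(lock_door).
Premise 4, O(~wear_ppe ⊃ ~lock_door), contraposes to O(lock_door ⊃ wear_ppe); with O(lock_door) we get O(wear_ppe).
Premise 5, O(~seal_receipt ⊃ ~wear_ppe), contraposes to O(wear_ppe ⊃ seal_receipt); with O(wear_ppe) we get O(seal_receipt).
The contrapositive of premise 7 (O(~summon_witness ⊃ ~seal_receipt)) is O(seal_receipt ⊃ summon_witness), and O(seal_receipt) is already established, so O(summon_witness).
So O(summon_witness) holds — summon_witness is obligatory. None of the other listed options is made obligatory by any chain of premises.

summon_witness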